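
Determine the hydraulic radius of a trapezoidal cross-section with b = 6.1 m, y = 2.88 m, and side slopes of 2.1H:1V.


For a trapezoidal section with side slope z:
A = (b + z*y)*y = (6.1 + 2.1*2.88)*2.88 = 34.986 m^2.
P = b + 2*y*sqrt(1 + z^2) = 6.1 + 2*2.88*sqrt(1 + 2.1^2) = 19.497 m.
R = A/P = 34.986 / 19.497 = 1.7944 m.

1.7944


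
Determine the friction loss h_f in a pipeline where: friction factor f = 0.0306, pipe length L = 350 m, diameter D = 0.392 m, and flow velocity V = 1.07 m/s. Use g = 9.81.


Darcy-Weisbach equation: h_f = f * (L/D) * V^2/(2g).
f * L/D = 0.0306 * 350/0.392 = 27.3214.
V^2/(2g) = 1.07^2 / (2*9.81) = 1.1449 / 19.62 = 0.0584 m.
h_f = 27.3214 * 0.0584 = 1.594 m.

1.594


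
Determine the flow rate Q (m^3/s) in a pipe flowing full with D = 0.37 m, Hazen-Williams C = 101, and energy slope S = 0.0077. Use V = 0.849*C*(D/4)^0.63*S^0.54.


For a full circular pipe, R = D/4 = 0.37/4 = 0.0925 m.
V = 0.849 * 101 * 0.0925^0.63 * 0.0077^0.54
  = 0.849 * 101 * 0.223187 * 0.072228
  = 1.3823 m/s.
Pipe area A = pi*D^2/4 = pi*0.37^2/4 = 0.1075 m^2.
Q = A * V = 0.1075 * 1.3823 = 0.1486 m^3/s.

0.1486


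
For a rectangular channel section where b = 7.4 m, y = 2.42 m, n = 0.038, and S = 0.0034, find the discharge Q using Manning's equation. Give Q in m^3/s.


For a rectangular channel, the cross-sectional area A = b * y = 7.4 * 2.42 = 17.91 m^2.
The wetted perimeter P = b + 2y = 7.4 + 2*2.42 = 12.24 m.
Hydraulic radius R = A/P = 17.91/12.24 = 1.4631 m.
Velocity V = (1/n)*R^(2/3)*S^(1/2) = (1/0.038)*1.4631^(2/3)*0.0034^(1/2) = 1.9776 m/s.
Discharge Q = A * V = 17.91 * 1.9776 = 35.414 m^3/s.

35.414


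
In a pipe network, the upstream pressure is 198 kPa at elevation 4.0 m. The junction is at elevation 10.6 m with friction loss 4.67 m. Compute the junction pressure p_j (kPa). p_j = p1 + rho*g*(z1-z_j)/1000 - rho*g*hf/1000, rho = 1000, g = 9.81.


Junction pressure: p_j = p1 + rho*g*(z1 - z_j)/1000 - rho*g*hf/1000.
Elevation term = 1000*9.81*(4.0 - 10.6)/1000 = -64.746 kPa.
Friction term = 1000*9.81*4.67/1000 = 45.813 kPa.
p_j = 198 + -64.746 - 45.813 = 87.44 kPa.

87.44


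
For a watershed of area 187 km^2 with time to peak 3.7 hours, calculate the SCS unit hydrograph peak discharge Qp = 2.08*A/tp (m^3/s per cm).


SCS formula: Qp = 2.08 * A / tp.
Qp = 2.08 * 187 / 3.7
   = 388.96 / 3.7
   = 105.12 m^3/s per cm.

105.12


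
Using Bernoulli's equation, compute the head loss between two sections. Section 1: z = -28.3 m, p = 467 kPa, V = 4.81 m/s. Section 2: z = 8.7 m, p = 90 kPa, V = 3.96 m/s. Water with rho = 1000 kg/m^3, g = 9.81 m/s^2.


Total head at each section: H = z + p/(rho*g) + V^2/(2g).
H1 = -28.3 + 467*1000/(1000*9.81) + 4.81^2/(2*9.81)
   = -28.3 + 47.604 + 1.1792
   = 20.484 m.
H2 = 8.7 + 90*1000/(1000*9.81) + 3.96^2/(2*9.81)
   = 8.7 + 9.174 + 0.7993
   = 18.674 m.
h_L = H1 - H2 = 20.484 - 18.674 = 1.81 m.

1.81


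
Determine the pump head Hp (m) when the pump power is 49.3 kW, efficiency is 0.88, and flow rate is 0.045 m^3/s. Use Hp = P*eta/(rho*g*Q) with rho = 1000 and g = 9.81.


Pump head formula: Hp = P * eta / (rho * g * Q).
Numerator: P * eta = 49.3 * 1000 * 0.88 = 43384.0 W.
Denominator: rho * g * Q = 1000 * 9.81 * 0.045 = 441.45.
Hp = 43384.0 / 441.45 = 98.28 m.

98.28


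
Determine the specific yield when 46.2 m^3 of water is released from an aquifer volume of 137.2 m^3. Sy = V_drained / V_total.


Specific yield Sy = Volume drained / Total volume.
Sy = 46.2 / 137.2
   = 0.3367.

0.3367


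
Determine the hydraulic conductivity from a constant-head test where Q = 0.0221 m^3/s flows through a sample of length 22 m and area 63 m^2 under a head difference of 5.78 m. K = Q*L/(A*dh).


From K = Q*L / (A*dh):
Numerator: Q*L = 0.0221 * 22 = 0.4862.
Denominator: A*dh = 63 * 5.78 = 364.14.
K = 0.4862 / 364.14 = 0.001335 m/s.

0.001335


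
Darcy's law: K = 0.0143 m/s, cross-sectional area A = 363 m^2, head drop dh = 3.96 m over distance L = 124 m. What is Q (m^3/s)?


Darcy's law: Q = K * A * i, where i = dh/L.
Hydraulic gradient i = 3.96 / 124 = 0.031935.
Q = 0.0143 * 363 * 0.031935
  = 0.1658 m^3/s.

0.1658


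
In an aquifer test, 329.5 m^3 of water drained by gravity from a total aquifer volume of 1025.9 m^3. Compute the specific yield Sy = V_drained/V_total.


Specific yield Sy = Volume drained / Total volume.
Sy = 329.5 / 1025.9
   = 0.3212.

0.3212


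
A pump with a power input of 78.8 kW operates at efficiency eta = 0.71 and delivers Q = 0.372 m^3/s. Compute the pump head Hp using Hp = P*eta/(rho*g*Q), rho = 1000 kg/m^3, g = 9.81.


Pump head formula: Hp = P * eta / (rho * g * Q).
Numerator: P * eta = 78.8 * 1000 * 0.71 = 55948.0 W.
Denominator: rho * g * Q = 1000 * 9.81 * 0.372 = 3649.32.
Hp = 55948.0 / 3649.32 = 15.33 m.

15.33


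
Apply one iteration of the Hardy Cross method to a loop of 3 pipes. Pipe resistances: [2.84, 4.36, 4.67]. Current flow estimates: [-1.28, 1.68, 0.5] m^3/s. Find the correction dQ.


Numerator terms (r*Q*|Q|): 2.84*-1.28*|-1.28| = -4.6531; 4.36*1.68*|1.68| = 12.3057; 4.67*0.5*|0.5| = 1.1675.
Sum of numerator = 8.8201.
Denominator terms (r*|Q|): 2.84*|-1.28| = 3.6352; 4.36*|1.68| = 7.3248; 4.67*|0.5| = 2.335.
2 * sum of denominator = 2 * 13.295 = 26.59.
dQ = -8.8201 / 26.59 = -0.3317 m^3/s.

-0.3317


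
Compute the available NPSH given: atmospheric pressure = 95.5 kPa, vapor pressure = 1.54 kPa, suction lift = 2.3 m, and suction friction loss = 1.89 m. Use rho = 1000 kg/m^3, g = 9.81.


NPSHa = p_atm/(rho*g) - z_s - hf_s - p_vap/(rho*g).
p_atm/(rho*g) = 95.5*1000 / (1000*9.81) = 9.735 m.
p_vap/(rho*g) = 1.54*1000 / (1000*9.81) = 0.157 m.
NPSHa = 9.735 - 2.3 - 1.89 - 0.157
      = 5.39 m.

5.39


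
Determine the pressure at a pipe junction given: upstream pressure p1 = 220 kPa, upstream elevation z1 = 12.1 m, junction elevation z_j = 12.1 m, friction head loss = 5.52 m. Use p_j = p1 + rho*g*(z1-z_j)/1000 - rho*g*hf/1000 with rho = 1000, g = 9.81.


Junction pressure: p_j = p1 + rho*g*(z1 - z_j)/1000 - rho*g*hf/1000.
Elevation term = 1000*9.81*(12.1 - 12.1)/1000 = 0.0 kPa.
Friction term = 1000*9.81*5.52/1000 = 54.151 kPa.
p_j = 220 + 0.0 - 54.151 = 165.85 kPa.

165.85


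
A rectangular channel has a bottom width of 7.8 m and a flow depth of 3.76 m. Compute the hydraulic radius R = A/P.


For a rectangular section:
Flow area A = b * y = 7.8 * 3.76 = 29.33 m^2.
Wetted perimeter P = b + 2y = 7.8 + 2*3.76 = 15.32 m.
Hydraulic radius R = A/P = 29.33 / 15.32 = 1.9144 m.

1.9144


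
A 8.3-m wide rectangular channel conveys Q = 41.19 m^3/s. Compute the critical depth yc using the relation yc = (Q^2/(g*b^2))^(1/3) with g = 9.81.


Using yc = (Q^2 / (g * b^2))^(1/3):
Q^2 = 41.19^2 = 1696.62.
g * b^2 = 9.81 * 8.3^2 = 9.81 * 68.89 = 675.81.
Q^2 / (g*b^2) = 1696.62 / 675.81 = 2.5105.
yc = 2.5105^(1/3) = 1.3591 m.

1.3591


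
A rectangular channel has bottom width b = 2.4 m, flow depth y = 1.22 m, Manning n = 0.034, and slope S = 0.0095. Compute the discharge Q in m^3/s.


For a rectangular channel, the cross-sectional area A = b * y = 2.4 * 1.22 = 2.93 m^2.
The wetted perimeter P = b + 2y = 2.4 + 2*1.22 = 4.84 m.
Hydraulic radius R = A/P = 2.93/4.84 = 0.605 m.
Velocity V = (1/n)*R^(2/3)*S^(1/2) = (1/0.034)*0.605^(2/3)*0.0095^(1/2) = 2.0505 m/s.
Discharge Q = A * V = 2.93 * 2.0505 = 6.004 m^3/s.

6.004


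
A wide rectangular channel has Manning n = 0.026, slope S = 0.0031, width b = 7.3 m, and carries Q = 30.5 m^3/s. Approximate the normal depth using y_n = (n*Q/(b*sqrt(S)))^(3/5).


We use the wide-channel approximation y_n = (n*Q/(b*sqrt(S)))^(3/5).
sqrt(S) = sqrt(0.0031) = 0.055678.
Numerator: n*Q = 0.026 * 30.5 = 0.793.
Denominator: b*sqrt(S) = 7.3 * 0.055678 = 0.406449.
arg = 1.9511.
y_n = 1.9511^(3/5) = 1.4934 m.

1.4934


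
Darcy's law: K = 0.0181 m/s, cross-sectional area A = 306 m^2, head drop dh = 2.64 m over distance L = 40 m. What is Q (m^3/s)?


Darcy's law: Q = K * A * i, where i = dh/L.
Hydraulic gradient i = 2.64 / 40 = 0.066.
Q = 0.0181 * 306 * 0.066
  = 0.3655 m^3/s.

0.3655


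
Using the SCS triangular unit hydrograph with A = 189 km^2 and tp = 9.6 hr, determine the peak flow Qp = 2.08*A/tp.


SCS formula: Qp = 2.08 * A / tp.
Qp = 2.08 * 189 / 9.6
   = 393.12 / 9.6
   = 40.95 m^3/s per cm.

40.95


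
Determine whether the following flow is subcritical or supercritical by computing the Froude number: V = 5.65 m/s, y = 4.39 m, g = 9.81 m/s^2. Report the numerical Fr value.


The Froude number is defined as Fr = V / sqrt(g*y).
g*y = 9.81 * 4.39 = 43.0659.
sqrt(g*y) = sqrt(43.0659) = 6.5625.
Fr = 5.65 / 6.5625 = 0.861.
Since Fr < 1, the flow is subcritical.

0.861


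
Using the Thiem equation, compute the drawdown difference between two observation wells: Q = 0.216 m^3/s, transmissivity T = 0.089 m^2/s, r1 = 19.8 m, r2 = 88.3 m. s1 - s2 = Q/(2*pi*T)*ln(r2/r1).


Thiem equation: s1 - s2 = Q/(2*pi*T) * ln(r2/r1).
ln(r2/r1) = ln(88.3/19.8) = 1.4951.
Q/(2*pi*T) = 0.216 / (2*pi*0.089) = 0.216 / 0.5592 = 0.3863.
s1 - s2 = 0.3863 * 1.4951 = 0.5775 m.

0.5775


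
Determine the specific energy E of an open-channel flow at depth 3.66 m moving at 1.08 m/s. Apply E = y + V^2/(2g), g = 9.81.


Specific energy E = y + V^2/(2g).
Velocity head = V^2/(2g) = 1.08^2 / (2*9.81) = 1.1664 / 19.62 = 0.0594 m.
E = 3.66 + 0.0594 = 3.7194 m.

3.7194


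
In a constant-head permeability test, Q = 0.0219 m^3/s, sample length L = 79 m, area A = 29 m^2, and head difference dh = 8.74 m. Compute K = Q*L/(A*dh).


From K = Q*L / (A*dh):
Numerator: Q*L = 0.0219 * 79 = 1.7301.
Denominator: A*dh = 29 * 8.74 = 253.46.
K = 1.7301 / 253.46 = 0.006826 m/s.

0.006826


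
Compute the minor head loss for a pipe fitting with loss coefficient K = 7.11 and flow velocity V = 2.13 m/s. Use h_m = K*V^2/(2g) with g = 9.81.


Minor loss formula: h_m = K * V^2/(2g).
V^2 = 2.13^2 = 4.5369.
V^2/(2g) = 4.5369 / 19.62 = 0.2312 m.
h_m = 7.11 * 0.2312 = 1.6441 m.

1.6441


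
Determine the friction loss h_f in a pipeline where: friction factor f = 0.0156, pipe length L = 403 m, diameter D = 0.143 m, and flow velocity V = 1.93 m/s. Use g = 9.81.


Darcy-Weisbach equation: h_f = f * (L/D) * V^2/(2g).
f * L/D = 0.0156 * 403/0.143 = 43.9636.
V^2/(2g) = 1.93^2 / (2*9.81) = 3.7249 / 19.62 = 0.1899 m.
h_f = 43.9636 * 0.1899 = 8.347 m.

8.347


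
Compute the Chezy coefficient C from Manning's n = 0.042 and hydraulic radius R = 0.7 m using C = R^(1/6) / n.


The Chezy coefficient relates to Manning's n through C = R^(1/6) / n.
R^(1/6) = 0.7^(1/6) = 0.942287.
C = 0.942287 / 0.042 = 22.44 m^(1/2)/s.

22.44


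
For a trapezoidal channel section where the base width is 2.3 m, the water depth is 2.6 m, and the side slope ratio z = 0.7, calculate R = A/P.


For a trapezoidal section with side slope z:
A = (b + z*y)*y = (2.3 + 0.7*2.6)*2.6 = 10.712 m^2.
P = b + 2*y*sqrt(1 + z^2) = 2.3 + 2*2.6*sqrt(1 + 0.7^2) = 8.647 m.
R = A/P = 10.712 / 8.647 = 1.2388 m.

1.2388


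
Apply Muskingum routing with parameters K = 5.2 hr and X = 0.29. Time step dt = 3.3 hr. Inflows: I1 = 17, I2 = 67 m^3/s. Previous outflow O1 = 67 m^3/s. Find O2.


Muskingum coefficients:
denom = 2*K*(1-X) + dt = 2*5.2*(1-0.29) + 3.3 = 10.684.
C0 = (dt - 2*K*X)/denom = (3.3 - 2*5.2*0.29)/10.684 = 0.0266.
C1 = (dt + 2*K*X)/denom = (3.3 + 2*5.2*0.29)/10.684 = 0.5912.
C2 = (2*K*(1-X) - dt)/denom = 0.3823.
O2 = C0*I2 + C1*I1 + C2*O1
   = 0.0266*67 + 0.5912*17 + 0.3823*67
   = 37.44 m^3/s.

37.44


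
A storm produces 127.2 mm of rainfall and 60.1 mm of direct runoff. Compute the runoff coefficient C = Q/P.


The runoff coefficient C = runoff depth / rainfall depth.
C = 60.1 / 127.2
  = 0.4725.

0.4725


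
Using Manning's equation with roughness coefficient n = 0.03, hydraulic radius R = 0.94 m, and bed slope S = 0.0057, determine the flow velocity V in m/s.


Manning's equation gives V = (1/n) * R^(2/3) * S^(1/2).
First, compute R^(2/3) = 0.94^(2/3) = 0.9596.
Next, S^(1/2) = 0.0057^(1/2) = 0.075498.
Then 1/n = 1/0.03 = 33.33.
V = 33.33 * 0.9596 * 0.075498 = 2.4149 m/s.

2.4149


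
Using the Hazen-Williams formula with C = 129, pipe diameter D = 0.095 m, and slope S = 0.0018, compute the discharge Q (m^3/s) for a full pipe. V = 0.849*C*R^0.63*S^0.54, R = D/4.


For a full circular pipe, R = D/4 = 0.095/4 = 0.0238 m.
V = 0.849 * 129 * 0.0238^0.63 * 0.0018^0.54
  = 0.849 * 129 * 0.094769 * 0.032949
  = 0.342 m/s.
Pipe area A = pi*D^2/4 = pi*0.095^2/4 = 0.0071 m^2.
Q = A * V = 0.0071 * 0.342 = 0.0024 m^3/s.

0.0024


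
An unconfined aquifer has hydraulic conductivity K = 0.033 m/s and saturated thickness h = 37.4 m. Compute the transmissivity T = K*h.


Transmissivity is defined as T = K * h.
T = 0.033 * 37.4
  = 1.2342 m^2/s.

1.2342


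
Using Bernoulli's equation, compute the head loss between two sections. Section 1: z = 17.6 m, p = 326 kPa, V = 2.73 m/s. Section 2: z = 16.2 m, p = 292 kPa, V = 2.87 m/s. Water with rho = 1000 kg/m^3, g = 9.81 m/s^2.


Total head at each section: H = z + p/(rho*g) + V^2/(2g).
H1 = 17.6 + 326*1000/(1000*9.81) + 2.73^2/(2*9.81)
   = 17.6 + 33.231 + 0.3799
   = 51.211 m.
H2 = 16.2 + 292*1000/(1000*9.81) + 2.87^2/(2*9.81)
   = 16.2 + 29.766 + 0.4198
   = 46.385 m.
h_L = H1 - H2 = 51.211 - 46.385 = 4.826 m.

4.826


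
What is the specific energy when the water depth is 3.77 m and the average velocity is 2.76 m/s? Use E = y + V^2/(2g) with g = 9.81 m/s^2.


Specific energy E = y + V^2/(2g).
Velocity head = V^2/(2g) = 2.76^2 / (2*9.81) = 7.6176 / 19.62 = 0.3883 m.
E = 3.77 + 0.3883 = 4.1583 m.

4.1583


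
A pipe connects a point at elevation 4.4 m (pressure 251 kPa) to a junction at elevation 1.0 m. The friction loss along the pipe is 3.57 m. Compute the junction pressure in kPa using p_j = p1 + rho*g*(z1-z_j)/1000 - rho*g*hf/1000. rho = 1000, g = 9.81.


Junction pressure: p_j = p1 + rho*g*(z1 - z_j)/1000 - rho*g*hf/1000.
Elevation term = 1000*9.81*(4.4 - 1.0)/1000 = 33.354 kPa.
Friction term = 1000*9.81*3.57/1000 = 35.022 kPa.
p_j = 251 + 33.354 - 35.022 = 249.33 kPa.

249.33


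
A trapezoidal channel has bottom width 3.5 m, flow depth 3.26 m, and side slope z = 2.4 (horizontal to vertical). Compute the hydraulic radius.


For a trapezoidal section with side slope z:
A = (b + z*y)*y = (3.5 + 2.4*3.26)*3.26 = 36.916 m^2.
P = b + 2*y*sqrt(1 + z^2) = 3.5 + 2*3.26*sqrt(1 + 2.4^2) = 20.452 m.
R = A/P = 36.916 / 20.452 = 1.805 m.

1.805


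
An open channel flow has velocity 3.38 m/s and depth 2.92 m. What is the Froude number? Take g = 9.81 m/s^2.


The Froude number is defined as Fr = V / sqrt(g*y).
g*y = 9.81 * 2.92 = 28.6452.
sqrt(g*y) = sqrt(28.6452) = 5.3521.
Fr = 3.38 / 5.3521 = 0.6315.

0.6315


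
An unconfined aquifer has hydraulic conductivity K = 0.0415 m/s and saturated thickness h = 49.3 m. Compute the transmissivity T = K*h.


Transmissivity is defined as T = K * h.
T = 0.0415 * 49.3
  = 2.0459 m^2/s.

2.0459


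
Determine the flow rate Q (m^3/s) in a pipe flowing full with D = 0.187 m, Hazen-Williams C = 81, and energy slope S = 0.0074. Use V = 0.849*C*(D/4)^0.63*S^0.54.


For a full circular pipe, R = D/4 = 0.187/4 = 0.0467 m.
V = 0.849 * 81 * 0.0467^0.63 * 0.0074^0.54
  = 0.849 * 81 * 0.145199 * 0.070694
  = 0.7059 m/s.
Pipe area A = pi*D^2/4 = pi*0.187^2/4 = 0.0275 m^2.
Q = A * V = 0.0275 * 0.7059 = 0.0194 m^3/s.

0.0194


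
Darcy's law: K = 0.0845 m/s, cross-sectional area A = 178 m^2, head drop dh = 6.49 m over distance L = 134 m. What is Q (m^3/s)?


Darcy's law: Q = K * A * i, where i = dh/L.
Hydraulic gradient i = 6.49 / 134 = 0.048433.
Q = 0.0845 * 178 * 0.048433
  = 0.7285 m^3/s.

0.7285


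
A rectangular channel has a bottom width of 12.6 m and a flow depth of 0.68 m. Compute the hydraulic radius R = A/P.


For a rectangular section:
Flow area A = b * y = 12.6 * 0.68 = 8.57 m^2.
Wetted perimeter P = b + 2y = 12.6 + 2*0.68 = 13.96 m.
Hydraulic radius R = A/P = 8.57 / 13.96 = 0.6138 m.

0.6138


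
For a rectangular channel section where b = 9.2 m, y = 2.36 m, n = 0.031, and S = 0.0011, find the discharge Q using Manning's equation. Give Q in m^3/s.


For a rectangular channel, the cross-sectional area A = b * y = 9.2 * 2.36 = 21.71 m^2.
The wetted perimeter P = b + 2y = 9.2 + 2*2.36 = 13.92 m.
Hydraulic radius R = A/P = 21.71/13.92 = 1.5598 m.
Velocity V = (1/n)*R^(2/3)*S^(1/2) = (1/0.031)*1.5598^(2/3)*0.0011^(1/2) = 1.4389 m/s.
Discharge Q = A * V = 21.71 * 1.4389 = 31.242 m^3/s.

31.242


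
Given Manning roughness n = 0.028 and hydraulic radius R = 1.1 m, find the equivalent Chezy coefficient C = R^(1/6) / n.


The Chezy coefficient relates to Manning's n through C = R^(1/6) / n.
R^(1/6) = 1.1^(1/6) = 1.016012.
C = 1.016012 / 0.028 = 36.29 m^(1/2)/s.

36.29


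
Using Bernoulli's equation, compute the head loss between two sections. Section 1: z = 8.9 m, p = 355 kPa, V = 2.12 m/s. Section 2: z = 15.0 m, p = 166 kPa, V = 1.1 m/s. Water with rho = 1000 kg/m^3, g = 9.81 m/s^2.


Total head at each section: H = z + p/(rho*g) + V^2/(2g).
H1 = 8.9 + 355*1000/(1000*9.81) + 2.12^2/(2*9.81)
   = 8.9 + 36.188 + 0.2291
   = 45.317 m.
H2 = 15.0 + 166*1000/(1000*9.81) + 1.1^2/(2*9.81)
   = 15.0 + 16.922 + 0.0617
   = 31.983 m.
h_L = H1 - H2 = 45.317 - 31.983 = 13.333 m.

13.333


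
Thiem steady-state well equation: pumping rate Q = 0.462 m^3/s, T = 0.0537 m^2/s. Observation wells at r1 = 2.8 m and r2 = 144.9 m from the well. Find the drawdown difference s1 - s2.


Thiem equation: s1 - s2 = Q/(2*pi*T) * ln(r2/r1).
ln(r2/r1) = ln(144.9/2.8) = 3.9464.
Q/(2*pi*T) = 0.462 / (2*pi*0.0537) = 0.462 / 0.3374 = 1.3693.
s1 - s2 = 1.3693 * 3.9464 = 5.4037 m.

5.4037


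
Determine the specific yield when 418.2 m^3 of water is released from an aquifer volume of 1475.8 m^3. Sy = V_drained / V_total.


Specific yield Sy = Volume drained / Total volume.
Sy = 418.2 / 1475.8
   = 0.2834.

0.2834


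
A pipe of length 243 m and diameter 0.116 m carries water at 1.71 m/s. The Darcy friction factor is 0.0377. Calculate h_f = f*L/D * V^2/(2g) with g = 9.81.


Darcy-Weisbach equation: h_f = f * (L/D) * V^2/(2g).
f * L/D = 0.0377 * 243/0.116 = 78.975.
V^2/(2g) = 1.71^2 / (2*9.81) = 2.9241 / 19.62 = 0.149 m.
h_f = 78.975 * 0.149 = 11.77 m.

11.77


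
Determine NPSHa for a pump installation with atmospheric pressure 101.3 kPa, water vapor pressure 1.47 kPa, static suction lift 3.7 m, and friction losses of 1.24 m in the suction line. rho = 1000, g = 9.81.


NPSHa = p_atm/(rho*g) - z_s - hf_s - p_vap/(rho*g).
p_atm/(rho*g) = 101.3*1000 / (1000*9.81) = 10.326 m.
p_vap/(rho*g) = 1.47*1000 / (1000*9.81) = 0.15 m.
NPSHa = 10.326 - 3.7 - 1.24 - 0.15
      = 5.24 m.

5.24


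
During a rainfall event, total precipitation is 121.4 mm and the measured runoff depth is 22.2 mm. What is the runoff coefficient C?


The runoff coefficient C = runoff depth / rainfall depth.
C = 22.2 / 121.4
  = 0.1829.

0.1829


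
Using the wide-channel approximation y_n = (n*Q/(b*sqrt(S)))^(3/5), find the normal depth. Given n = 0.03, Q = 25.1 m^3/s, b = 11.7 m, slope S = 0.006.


We use the wide-channel approximation y_n = (n*Q/(b*sqrt(S)))^(3/5).
sqrt(S) = sqrt(0.006) = 0.07746.
Numerator: n*Q = 0.03 * 25.1 = 0.753.
Denominator: b*sqrt(S) = 11.7 * 0.07746 = 0.906282.
arg = 0.8309.
y_n = 0.8309^(3/5) = 0.8948 m.

0.8948


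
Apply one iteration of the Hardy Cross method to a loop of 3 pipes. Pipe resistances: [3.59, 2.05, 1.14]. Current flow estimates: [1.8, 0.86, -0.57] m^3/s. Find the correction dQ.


Numerator terms (r*Q*|Q|): 3.59*1.8*|1.8| = 11.6316; 2.05*0.86*|0.86| = 1.5162; 1.14*-0.57*|-0.57| = -0.3704.
Sum of numerator = 12.7774.
Denominator terms (r*|Q|): 3.59*|1.8| = 6.462; 2.05*|0.86| = 1.763; 1.14*|-0.57| = 0.6498.
2 * sum of denominator = 2 * 8.8748 = 17.7496.
dQ = -12.7774 / 17.7496 = -0.7199 m^3/s.

-0.7199


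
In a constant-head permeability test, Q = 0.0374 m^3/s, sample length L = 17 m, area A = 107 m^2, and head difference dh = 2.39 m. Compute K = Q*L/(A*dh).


From K = Q*L / (A*dh):
Numerator: Q*L = 0.0374 * 17 = 0.6358.
Denominator: A*dh = 107 * 2.39 = 255.73.
K = 0.6358 / 255.73 = 0.002486 m/s.

0.002486


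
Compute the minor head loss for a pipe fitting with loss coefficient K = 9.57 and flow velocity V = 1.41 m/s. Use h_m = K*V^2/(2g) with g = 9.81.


Minor loss formula: h_m = K * V^2/(2g).
V^2 = 1.41^2 = 1.9881.
V^2/(2g) = 1.9881 / 19.62 = 0.1013 m.
h_m = 9.57 * 0.1013 = 0.9697 m.

0.9697


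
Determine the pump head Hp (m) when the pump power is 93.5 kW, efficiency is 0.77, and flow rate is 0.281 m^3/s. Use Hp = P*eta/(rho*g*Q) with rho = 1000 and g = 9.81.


Pump head formula: Hp = P * eta / (rho * g * Q).
Numerator: P * eta = 93.5 * 1000 * 0.77 = 71995.0 W.
Denominator: rho * g * Q = 1000 * 9.81 * 0.281 = 2756.61.
Hp = 71995.0 / 2756.61 = 26.12 m.

26.12


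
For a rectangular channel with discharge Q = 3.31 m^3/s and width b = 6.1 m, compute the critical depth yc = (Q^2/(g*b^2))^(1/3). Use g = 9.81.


Using yc = (Q^2 / (g * b^2))^(1/3):
Q^2 = 3.31^2 = 10.96.
g * b^2 = 9.81 * 6.1^2 = 9.81 * 37.21 = 365.03.
Q^2 / (g*b^2) = 10.96 / 365.03 = 0.03.
yc = 0.03^(1/3) = 0.3108 m.

0.3108


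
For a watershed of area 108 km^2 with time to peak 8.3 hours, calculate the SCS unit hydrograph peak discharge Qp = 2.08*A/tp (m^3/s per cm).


SCS formula: Qp = 2.08 * A / tp.
Qp = 2.08 * 108 / 8.3
   = 224.64 / 8.3
   = 27.07 m^3/s per cm.

27.07


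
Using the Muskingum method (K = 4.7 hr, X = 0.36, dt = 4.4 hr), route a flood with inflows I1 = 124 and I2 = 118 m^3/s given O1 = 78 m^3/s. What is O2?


Muskingum coefficients:
denom = 2*K*(1-X) + dt = 2*4.7*(1-0.36) + 4.4 = 10.416.
C0 = (dt - 2*K*X)/denom = (4.4 - 2*4.7*0.36)/10.416 = 0.0975.
C1 = (dt + 2*K*X)/denom = (4.4 + 2*4.7*0.36)/10.416 = 0.7473.
C2 = (2*K*(1-X) - dt)/denom = 0.1551.
O2 = C0*I2 + C1*I1 + C2*O1
   = 0.0975*118 + 0.7473*124 + 0.1551*78
   = 116.28 m^3/s.

116.28


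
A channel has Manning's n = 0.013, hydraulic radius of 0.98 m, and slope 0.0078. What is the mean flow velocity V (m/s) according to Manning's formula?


Manning's equation gives V = (1/n) * R^(2/3) * S^(1/2).
First, compute R^(2/3) = 0.98^(2/3) = 0.9866.
Next, S^(1/2) = 0.0078^(1/2) = 0.088318.
Then 1/n = 1/0.013 = 76.92.
V = 76.92 * 0.9866 * 0.088318 = 6.7028 m/s.

6.7028


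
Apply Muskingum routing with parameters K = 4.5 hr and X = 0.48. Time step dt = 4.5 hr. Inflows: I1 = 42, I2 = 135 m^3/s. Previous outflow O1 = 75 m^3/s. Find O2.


Muskingum coefficients:
denom = 2*K*(1-X) + dt = 2*4.5*(1-0.48) + 4.5 = 9.18.
C0 = (dt - 2*K*X)/denom = (4.5 - 2*4.5*0.48)/9.18 = 0.0196.
C1 = (dt + 2*K*X)/denom = (4.5 + 2*4.5*0.48)/9.18 = 0.9608.
C2 = (2*K*(1-X) - dt)/denom = 0.0196.
O2 = C0*I2 + C1*I1 + C2*O1
   = 0.0196*135 + 0.9608*42 + 0.0196*75
   = 44.47 m^3/s.

44.47


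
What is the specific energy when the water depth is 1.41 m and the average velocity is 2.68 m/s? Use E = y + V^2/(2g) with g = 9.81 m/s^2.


Specific energy E = y + V^2/(2g).
Velocity head = V^2/(2g) = 2.68^2 / (2*9.81) = 7.1824 / 19.62 = 0.3661 m.
E = 1.41 + 0.3661 = 1.7761 m.

1.7761


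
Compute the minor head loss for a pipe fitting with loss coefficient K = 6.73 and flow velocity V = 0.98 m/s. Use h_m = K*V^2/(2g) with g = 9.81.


Minor loss formula: h_m = K * V^2/(2g).
V^2 = 0.98^2 = 0.9604.
V^2/(2g) = 0.9604 / 19.62 = 0.049 m.
h_m = 6.73 * 0.049 = 0.3294 m.

0.3294


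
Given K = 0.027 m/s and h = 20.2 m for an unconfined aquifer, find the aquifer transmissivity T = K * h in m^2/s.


Transmissivity is defined as T = K * h.
T = 0.027 * 20.2
  = 0.5454 m^2/s.

0.5454


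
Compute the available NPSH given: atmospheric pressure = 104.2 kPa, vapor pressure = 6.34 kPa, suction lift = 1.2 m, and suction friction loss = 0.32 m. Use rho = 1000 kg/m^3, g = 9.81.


NPSHa = p_atm/(rho*g) - z_s - hf_s - p_vap/(rho*g).
p_atm/(rho*g) = 104.2*1000 / (1000*9.81) = 10.622 m.
p_vap/(rho*g) = 6.34*1000 / (1000*9.81) = 0.646 m.
NPSHa = 10.622 - 1.2 - 0.32 - 0.646
      = 8.46 m.

8.46


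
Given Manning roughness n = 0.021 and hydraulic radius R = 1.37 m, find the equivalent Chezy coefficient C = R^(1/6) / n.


The Chezy coefficient relates to Manning's n through C = R^(1/6) / n.
R^(1/6) = 1.37^(1/6) = 1.053869.
C = 1.053869 / 0.021 = 50.18 m^(1/2)/s.

50.18


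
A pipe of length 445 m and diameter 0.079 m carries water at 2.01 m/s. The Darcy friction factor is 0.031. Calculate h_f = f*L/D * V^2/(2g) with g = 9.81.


Darcy-Weisbach equation: h_f = f * (L/D) * V^2/(2g).
f * L/D = 0.031 * 445/0.079 = 174.6203.
V^2/(2g) = 2.01^2 / (2*9.81) = 4.0401 / 19.62 = 0.2059 m.
h_f = 174.6203 * 0.2059 = 35.957 m.

35.957


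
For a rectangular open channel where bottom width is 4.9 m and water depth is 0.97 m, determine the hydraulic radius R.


For a rectangular section:
Flow area A = b * y = 4.9 * 0.97 = 4.75 m^2.
Wetted perimeter P = b + 2y = 4.9 + 2*0.97 = 6.84 m.
Hydraulic radius R = A/P = 4.75 / 6.84 = 0.6949 m.

0.6949


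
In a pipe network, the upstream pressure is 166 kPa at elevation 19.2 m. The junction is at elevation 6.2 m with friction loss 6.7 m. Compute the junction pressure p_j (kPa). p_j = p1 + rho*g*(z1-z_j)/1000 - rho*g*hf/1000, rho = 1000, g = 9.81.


Junction pressure: p_j = p1 + rho*g*(z1 - z_j)/1000 - rho*g*hf/1000.
Elevation term = 1000*9.81*(19.2 - 6.2)/1000 = 127.53 kPa.
Friction term = 1000*9.81*6.7/1000 = 65.727 kPa.
p_j = 166 + 127.53 - 65.727 = 227.8 kPa.

227.8


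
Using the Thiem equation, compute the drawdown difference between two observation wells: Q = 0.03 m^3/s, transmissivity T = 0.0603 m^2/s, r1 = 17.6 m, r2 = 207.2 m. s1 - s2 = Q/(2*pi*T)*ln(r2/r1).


Thiem equation: s1 - s2 = Q/(2*pi*T) * ln(r2/r1).
ln(r2/r1) = ln(207.2/17.6) = 2.4658.
Q/(2*pi*T) = 0.03 / (2*pi*0.0603) = 0.03 / 0.3789 = 0.0792.
s1 - s2 = 0.0792 * 2.4658 = 0.1952 m.

0.1952


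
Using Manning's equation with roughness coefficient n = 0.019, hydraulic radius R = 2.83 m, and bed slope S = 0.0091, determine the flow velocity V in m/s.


Manning's equation gives V = (1/n) * R^(2/3) * S^(1/2).
First, compute R^(2/3) = 2.83^(2/3) = 2.0007.
Next, S^(1/2) = 0.0091^(1/2) = 0.095394.
Then 1/n = 1/0.019 = 52.63.
V = 52.63 * 2.0007 * 0.095394 = 10.0452 m/s.

10.0452


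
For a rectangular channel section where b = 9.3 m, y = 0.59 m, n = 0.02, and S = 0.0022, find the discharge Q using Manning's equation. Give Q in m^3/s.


For a rectangular channel, the cross-sectional area A = b * y = 9.3 * 0.59 = 5.49 m^2.
The wetted perimeter P = b + 2y = 9.3 + 2*0.59 = 10.48 m.
Hydraulic radius R = A/P = 5.49/10.48 = 0.5236 m.
Velocity V = (1/n)*R^(2/3)*S^(1/2) = (1/0.02)*0.5236^(2/3)*0.0022^(1/2) = 1.5235 m/s.
Discharge Q = A * V = 5.49 * 1.5235 = 8.359 m^3/s.

8.359


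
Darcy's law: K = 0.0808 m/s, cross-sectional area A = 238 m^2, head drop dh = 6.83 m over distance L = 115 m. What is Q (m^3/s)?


Darcy's law: Q = K * A * i, where i = dh/L.
Hydraulic gradient i = 6.83 / 115 = 0.059391.
Q = 0.0808 * 238 * 0.059391
  = 1.1421 m^3/s.

1.1421


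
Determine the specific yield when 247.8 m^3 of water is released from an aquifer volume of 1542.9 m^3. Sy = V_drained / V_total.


Specific yield Sy = Volume drained / Total volume.
Sy = 247.8 / 1542.9
   = 0.1606.

0.1606


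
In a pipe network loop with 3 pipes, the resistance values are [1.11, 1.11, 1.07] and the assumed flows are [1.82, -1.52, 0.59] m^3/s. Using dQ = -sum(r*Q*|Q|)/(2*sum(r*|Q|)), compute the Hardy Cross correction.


Numerator terms (r*Q*|Q|): 1.11*1.82*|1.82| = 3.6768; 1.11*-1.52*|-1.52| = -2.5645; 1.07*0.59*|0.59| = 0.3725.
Sum of numerator = 1.4847.
Denominator terms (r*|Q|): 1.11*|1.82| = 2.0202; 1.11*|-1.52| = 1.6872; 1.07*|0.59| = 0.6313.
2 * sum of denominator = 2 * 4.3387 = 8.6774.
dQ = -1.4847 / 8.6774 = -0.1711 m^3/s.

-0.1711


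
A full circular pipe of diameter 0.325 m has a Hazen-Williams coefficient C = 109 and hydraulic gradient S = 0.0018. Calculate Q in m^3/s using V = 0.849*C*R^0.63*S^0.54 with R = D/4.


For a full circular pipe, R = D/4 = 0.325/4 = 0.0813 m.
V = 0.849 * 109 * 0.0813^0.63 * 0.0018^0.54
  = 0.849 * 109 * 0.205678 * 0.032949
  = 0.6271 m/s.
Pipe area A = pi*D^2/4 = pi*0.325^2/4 = 0.083 m^2.
Q = A * V = 0.083 * 0.6271 = 0.052 m^3/s.

0.052


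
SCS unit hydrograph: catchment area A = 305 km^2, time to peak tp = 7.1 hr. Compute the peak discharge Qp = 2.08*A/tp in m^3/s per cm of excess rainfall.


SCS formula: Qp = 2.08 * A / tp.
Qp = 2.08 * 305 / 7.1
   = 634.4 / 7.1
   = 89.35 m^3/s per cm.

89.35


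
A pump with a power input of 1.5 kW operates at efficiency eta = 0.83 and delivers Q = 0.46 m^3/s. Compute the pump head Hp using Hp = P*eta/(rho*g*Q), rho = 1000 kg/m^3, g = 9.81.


Pump head formula: Hp = P * eta / (rho * g * Q).
Numerator: P * eta = 1.5 * 1000 * 0.83 = 1245.0 W.
Denominator: rho * g * Q = 1000 * 9.81 * 0.46 = 4512.6.
Hp = 1245.0 / 4512.6 = 0.28 m.

0.28


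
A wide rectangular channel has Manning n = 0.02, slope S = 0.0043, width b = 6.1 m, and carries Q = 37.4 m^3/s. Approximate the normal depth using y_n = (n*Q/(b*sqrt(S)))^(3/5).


We use the wide-channel approximation y_n = (n*Q/(b*sqrt(S)))^(3/5).
sqrt(S) = sqrt(0.0043) = 0.065574.
Numerator: n*Q = 0.02 * 37.4 = 0.748.
Denominator: b*sqrt(S) = 6.1 * 0.065574 = 0.400001.
arg = 1.87.
y_n = 1.87^(3/5) = 1.4558 m.

1.4558


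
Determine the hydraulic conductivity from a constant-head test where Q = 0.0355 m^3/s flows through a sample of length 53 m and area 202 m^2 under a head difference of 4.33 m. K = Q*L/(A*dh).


From K = Q*L / (A*dh):
Numerator: Q*L = 0.0355 * 53 = 1.8815.
Denominator: A*dh = 202 * 4.33 = 874.66.
K = 1.8815 / 874.66 = 0.002151 m/s.

0.002151


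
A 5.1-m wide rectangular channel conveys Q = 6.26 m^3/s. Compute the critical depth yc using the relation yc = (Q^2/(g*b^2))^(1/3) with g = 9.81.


Using yc = (Q^2 / (g * b^2))^(1/3):
Q^2 = 6.26^2 = 39.19.
g * b^2 = 9.81 * 5.1^2 = 9.81 * 26.01 = 255.16.
Q^2 / (g*b^2) = 39.19 / 255.16 = 0.1536.
yc = 0.1536^(1/3) = 0.5355 m.

0.5355


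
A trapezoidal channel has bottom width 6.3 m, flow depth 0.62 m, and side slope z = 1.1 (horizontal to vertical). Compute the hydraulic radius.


For a trapezoidal section with side slope z:
A = (b + z*y)*y = (6.3 + 1.1*0.62)*0.62 = 4.329 m^2.
P = b + 2*y*sqrt(1 + z^2) = 6.3 + 2*0.62*sqrt(1 + 1.1^2) = 8.143 m.
R = A/P = 4.329 / 8.143 = 0.5316 m.

0.5316


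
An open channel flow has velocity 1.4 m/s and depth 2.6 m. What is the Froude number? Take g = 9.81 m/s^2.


The Froude number is defined as Fr = V / sqrt(g*y).
g*y = 9.81 * 2.6 = 25.506.
sqrt(g*y) = sqrt(25.506) = 5.0503.
Fr = 1.4 / 5.0503 = 0.2772.

0.2772


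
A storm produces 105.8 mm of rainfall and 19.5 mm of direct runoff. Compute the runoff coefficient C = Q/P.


The runoff coefficient C = runoff depth / rainfall depth.
C = 19.5 / 105.8
  = 0.1843.

0.1843


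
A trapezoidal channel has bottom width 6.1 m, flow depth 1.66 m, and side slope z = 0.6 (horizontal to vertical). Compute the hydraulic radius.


For a trapezoidal section with side slope z:
A = (b + z*y)*y = (6.1 + 0.6*1.66)*1.66 = 11.779 m^2.
P = b + 2*y*sqrt(1 + z^2) = 6.1 + 2*1.66*sqrt(1 + 0.6^2) = 9.972 m.
R = A/P = 11.779 / 9.972 = 1.1813 m.

1.1813


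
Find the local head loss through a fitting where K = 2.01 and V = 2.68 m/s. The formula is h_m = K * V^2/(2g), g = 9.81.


Minor loss formula: h_m = K * V^2/(2g).
V^2 = 2.68^2 = 7.1824.
V^2/(2g) = 7.1824 / 19.62 = 0.3661 m.
h_m = 2.01 * 0.3661 = 0.7358 m.

0.7358


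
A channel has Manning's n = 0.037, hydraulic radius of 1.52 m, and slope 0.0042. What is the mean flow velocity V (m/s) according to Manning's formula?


Manning's equation gives V = (1/n) * R^(2/3) * S^(1/2).
First, compute R^(2/3) = 1.52^(2/3) = 1.322.
Next, S^(1/2) = 0.0042^(1/2) = 0.064807.
Then 1/n = 1/0.037 = 27.03.
V = 27.03 * 1.322 * 0.064807 = 2.3155 m/s.

2.3155


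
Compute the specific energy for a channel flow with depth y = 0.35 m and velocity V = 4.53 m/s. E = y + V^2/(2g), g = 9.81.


Specific energy E = y + V^2/(2g).
Velocity head = V^2/(2g) = 4.53^2 / (2*9.81) = 20.5209 / 19.62 = 1.0459 m.
E = 0.35 + 1.0459 = 1.3959 m.

1.3959


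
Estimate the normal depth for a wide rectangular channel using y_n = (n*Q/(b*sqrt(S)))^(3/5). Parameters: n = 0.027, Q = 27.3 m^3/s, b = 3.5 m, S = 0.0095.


We use the wide-channel approximation y_n = (n*Q/(b*sqrt(S)))^(3/5).
sqrt(S) = sqrt(0.0095) = 0.097468.
Numerator: n*Q = 0.027 * 27.3 = 0.7371.
Denominator: b*sqrt(S) = 3.5 * 0.097468 = 0.341138.
arg = 2.1607.
y_n = 2.1607^(3/5) = 1.5877 m.

1.5877


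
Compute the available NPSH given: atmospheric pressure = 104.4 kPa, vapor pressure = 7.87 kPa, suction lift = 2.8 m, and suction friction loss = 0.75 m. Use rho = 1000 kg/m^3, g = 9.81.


NPSHa = p_atm/(rho*g) - z_s - hf_s - p_vap/(rho*g).
p_atm/(rho*g) = 104.4*1000 / (1000*9.81) = 10.642 m.
p_vap/(rho*g) = 7.87*1000 / (1000*9.81) = 0.802 m.
NPSHa = 10.642 - 2.8 - 0.75 - 0.802
      = 6.29 m.

6.29


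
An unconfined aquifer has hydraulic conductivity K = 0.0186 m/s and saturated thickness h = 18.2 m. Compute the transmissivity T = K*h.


Transmissivity is defined as T = K * h.
T = 0.0186 * 18.2
  = 0.3385 m^2/s.

0.3385


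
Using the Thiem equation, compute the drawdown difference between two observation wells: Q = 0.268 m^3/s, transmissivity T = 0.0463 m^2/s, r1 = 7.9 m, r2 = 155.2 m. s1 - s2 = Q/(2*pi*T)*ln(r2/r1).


Thiem equation: s1 - s2 = Q/(2*pi*T) * ln(r2/r1).
ln(r2/r1) = ln(155.2/7.9) = 2.9779.
Q/(2*pi*T) = 0.268 / (2*pi*0.0463) = 0.268 / 0.2909 = 0.9212.
s1 - s2 = 0.9212 * 2.9779 = 2.7433 m.

2.7433


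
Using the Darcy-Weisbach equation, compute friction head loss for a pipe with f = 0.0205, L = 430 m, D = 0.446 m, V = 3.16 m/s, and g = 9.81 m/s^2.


Darcy-Weisbach equation: h_f = f * (L/D) * V^2/(2g).
f * L/D = 0.0205 * 430/0.446 = 19.7646.
V^2/(2g) = 3.16^2 / (2*9.81) = 9.9856 / 19.62 = 0.509 m.
h_f = 19.7646 * 0.509 = 10.059 m.

10.059


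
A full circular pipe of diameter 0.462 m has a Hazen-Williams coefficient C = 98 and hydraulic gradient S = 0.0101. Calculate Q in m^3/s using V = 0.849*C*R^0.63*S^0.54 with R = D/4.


For a full circular pipe, R = D/4 = 0.462/4 = 0.1155 m.
V = 0.849 * 98 * 0.1155^0.63 * 0.0101^0.54
  = 0.849 * 98 * 0.2567 * 0.083625
  = 1.7861 m/s.
Pipe area A = pi*D^2/4 = pi*0.462^2/4 = 0.1676 m^2.
Q = A * V = 0.1676 * 1.7861 = 0.2994 m^3/s.

0.2994


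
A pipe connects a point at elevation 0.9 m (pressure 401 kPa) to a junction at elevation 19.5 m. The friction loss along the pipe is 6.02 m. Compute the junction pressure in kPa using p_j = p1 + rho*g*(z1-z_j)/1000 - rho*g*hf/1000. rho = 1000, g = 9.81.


Junction pressure: p_j = p1 + rho*g*(z1 - z_j)/1000 - rho*g*hf/1000.
Elevation term = 1000*9.81*(0.9 - 19.5)/1000 = -182.466 kPa.
Friction term = 1000*9.81*6.02/1000 = 59.056 kPa.
p_j = 401 + -182.466 - 59.056 = 159.48 kPa.

159.48


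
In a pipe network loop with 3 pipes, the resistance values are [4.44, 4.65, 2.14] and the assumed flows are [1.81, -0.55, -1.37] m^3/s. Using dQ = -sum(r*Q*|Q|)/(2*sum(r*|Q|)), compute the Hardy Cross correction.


Numerator terms (r*Q*|Q|): 4.44*1.81*|1.81| = 14.5459; 4.65*-0.55*|-0.55| = -1.4066; 2.14*-1.37*|-1.37| = -4.0166.
Sum of numerator = 9.1227.
Denominator terms (r*|Q|): 4.44*|1.81| = 8.0364; 4.65*|-0.55| = 2.5575; 2.14*|-1.37| = 2.9318.
2 * sum of denominator = 2 * 13.5257 = 27.0514.
dQ = -9.1227 / 27.0514 = -0.3372 m^3/s.

-0.3372


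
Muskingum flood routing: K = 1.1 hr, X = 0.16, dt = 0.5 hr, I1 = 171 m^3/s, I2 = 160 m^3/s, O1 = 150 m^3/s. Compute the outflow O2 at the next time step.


Muskingum coefficients:
denom = 2*K*(1-X) + dt = 2*1.1*(1-0.16) + 0.5 = 2.348.
C0 = (dt - 2*K*X)/denom = (0.5 - 2*1.1*0.16)/2.348 = 0.063.
C1 = (dt + 2*K*X)/denom = (0.5 + 2*1.1*0.16)/2.348 = 0.3629.
C2 = (2*K*(1-X) - dt)/denom = 0.5741.
O2 = C0*I2 + C1*I1 + C2*O1
   = 0.063*160 + 0.3629*171 + 0.5741*150
   = 158.25 m^3/s.

158.25


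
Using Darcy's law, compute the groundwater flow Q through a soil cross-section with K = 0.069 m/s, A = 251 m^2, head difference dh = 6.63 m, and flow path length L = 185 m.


Darcy's law: Q = K * A * i, where i = dh/L.
Hydraulic gradient i = 6.63 / 185 = 0.035838.
Q = 0.069 * 251 * 0.035838
  = 0.6207 m^3/s.

0.6207


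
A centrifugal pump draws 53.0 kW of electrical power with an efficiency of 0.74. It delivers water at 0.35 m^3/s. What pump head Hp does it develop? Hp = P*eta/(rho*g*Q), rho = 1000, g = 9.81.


Pump head formula: Hp = P * eta / (rho * g * Q).
Numerator: P * eta = 53.0 * 1000 * 0.74 = 39220.0 W.
Denominator: rho * g * Q = 1000 * 9.81 * 0.35 = 3433.5.
Hp = 39220.0 / 3433.5 = 11.42 m.

11.42


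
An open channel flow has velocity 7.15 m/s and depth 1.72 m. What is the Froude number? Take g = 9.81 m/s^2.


The Froude number is defined as Fr = V / sqrt(g*y).
g*y = 9.81 * 1.72 = 16.8732.
sqrt(g*y) = sqrt(16.8732) = 4.1077.
Fr = 7.15 / 4.1077 = 1.7406.

1.7406


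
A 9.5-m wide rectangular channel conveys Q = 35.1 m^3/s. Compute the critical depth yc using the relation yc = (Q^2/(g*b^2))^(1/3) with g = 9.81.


Using yc = (Q^2 / (g * b^2))^(1/3):
Q^2 = 35.1^2 = 1232.01.
g * b^2 = 9.81 * 9.5^2 = 9.81 * 90.25 = 885.35.
Q^2 / (g*b^2) = 1232.01 / 885.35 = 1.3916.
yc = 1.3916^(1/3) = 1.1164 m.

1.1164


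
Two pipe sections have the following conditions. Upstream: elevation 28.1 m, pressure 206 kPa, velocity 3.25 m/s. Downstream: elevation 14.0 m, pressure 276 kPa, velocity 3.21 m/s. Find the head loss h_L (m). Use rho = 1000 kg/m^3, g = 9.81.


Total head at each section: H = z + p/(rho*g) + V^2/(2g).
H1 = 28.1 + 206*1000/(1000*9.81) + 3.25^2/(2*9.81)
   = 28.1 + 20.999 + 0.5384
   = 49.637 m.
H2 = 14.0 + 276*1000/(1000*9.81) + 3.21^2/(2*9.81)
   = 14.0 + 28.135 + 0.5252
   = 42.66 m.
h_L = H1 - H2 = 49.637 - 42.66 = 6.978 m.

6.978


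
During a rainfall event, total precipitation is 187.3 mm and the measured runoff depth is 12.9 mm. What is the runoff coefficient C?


The runoff coefficient C = runoff depth / rainfall depth.
C = 12.9 / 187.3
  = 0.0689.

0.0689


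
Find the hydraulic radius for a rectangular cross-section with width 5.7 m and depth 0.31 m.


For a rectangular section:
Flow area A = b * y = 5.7 * 0.31 = 1.77 m^2.
Wetted perimeter P = b + 2y = 5.7 + 2*0.31 = 6.32 m.
Hydraulic radius R = A/P = 1.77 / 6.32 = 0.2796 m.

0.2796


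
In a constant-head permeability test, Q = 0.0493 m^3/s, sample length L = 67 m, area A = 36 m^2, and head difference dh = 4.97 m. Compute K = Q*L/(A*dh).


From K = Q*L / (A*dh):
Numerator: Q*L = 0.0493 * 67 = 3.3031.
Denominator: A*dh = 36 * 4.97 = 178.92.
K = 3.3031 / 178.92 = 0.018461 m/s.

0.018461


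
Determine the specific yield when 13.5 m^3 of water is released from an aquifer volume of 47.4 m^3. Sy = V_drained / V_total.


Specific yield Sy = Volume drained / Total volume.
Sy = 13.5 / 47.4
   = 0.2848.

0.2848


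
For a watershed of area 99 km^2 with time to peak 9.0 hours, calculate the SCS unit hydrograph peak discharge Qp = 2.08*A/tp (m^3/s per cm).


SCS formula: Qp = 2.08 * A / tp.
Qp = 2.08 * 99 / 9.0
   = 205.92 / 9.0
   = 22.88 m^3/s per cm.

22.88


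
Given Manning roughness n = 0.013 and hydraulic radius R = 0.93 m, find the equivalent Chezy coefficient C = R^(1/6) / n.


The Chezy coefficient relates to Manning's n through C = R^(1/6) / n.
R^(1/6) = 0.93^(1/6) = 0.987978.
C = 0.987978 / 0.013 = 76.0 m^(1/2)/s.

76.0


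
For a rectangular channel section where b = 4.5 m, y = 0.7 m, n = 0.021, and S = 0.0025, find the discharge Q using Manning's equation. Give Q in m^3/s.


For a rectangular channel, the cross-sectional area A = b * y = 4.5 * 0.7 = 3.15 m^2.
The wetted perimeter P = b + 2y = 4.5 + 2*0.7 = 5.9 m.
Hydraulic radius R = A/P = 3.15/5.9 = 0.5339 m.
Velocity V = (1/n)*R^(2/3)*S^(1/2) = (1/0.021)*0.5339^(2/3)*0.0025^(1/2) = 1.567 m/s.
Discharge Q = A * V = 3.15 * 1.567 = 4.936 m^3/s.

4.936
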